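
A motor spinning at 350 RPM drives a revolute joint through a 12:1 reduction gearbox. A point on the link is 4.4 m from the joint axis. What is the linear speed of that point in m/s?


omega_motor = 350 * 2*pi/60 = 36.6519 rad/s
omega_joint = omega_motor / 12 = 3.0543 rad/s
v = omega_joint * r = 3.0543 * 4.4
= 13.439 m/s


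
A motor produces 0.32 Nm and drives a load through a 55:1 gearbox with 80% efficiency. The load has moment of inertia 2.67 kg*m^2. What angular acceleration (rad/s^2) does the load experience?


tau_out = tau_motor * N * eta
= 0.32 * 55 * 0.8 = 14.08 Nm
alpha = tau_out / I = 14.08 / 2.67
= 5.2734 rad/s^2


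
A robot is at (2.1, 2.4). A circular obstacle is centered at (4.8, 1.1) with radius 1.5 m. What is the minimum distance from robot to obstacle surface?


center_dist = sqrt((2.1-4.8)^2 + (2.4-1.1)^2)
= sqrt(7.29 + 1.69)
= 2.9967
min_dist = center_dist - radius = 2.9967 - 1.5 = 1.4967 m


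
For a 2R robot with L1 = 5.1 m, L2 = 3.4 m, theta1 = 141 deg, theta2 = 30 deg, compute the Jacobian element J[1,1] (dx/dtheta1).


J[1,1] = -L1*sin(t1) - L2*sin(t1+t2)
= -5.1*sin(141) - 3.4*sin(171)
= -3.7414


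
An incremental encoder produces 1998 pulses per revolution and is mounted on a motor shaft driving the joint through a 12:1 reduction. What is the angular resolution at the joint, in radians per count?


counts per rev = 1998
effective counts at joint = 1998 * 12 = 23976
resolution = 2*pi / 23976
= 2.6206e-04 rad/count


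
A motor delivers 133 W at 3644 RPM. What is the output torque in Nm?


omega = 3644 * 2*pi/60 = 381.5988 rad/s
tau = P / omega = 133 / 381.5988
= 0.3485 Nm


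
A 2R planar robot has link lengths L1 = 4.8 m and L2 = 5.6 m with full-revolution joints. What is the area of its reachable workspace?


r_max = L1 + L2 = 10.4 m
r_min = |L1 - L2| = 0.8 m
Area = pi*(r_max^2 - r_min^2)
= pi*(108.16 - 0.64)
= pi * 107.52
= 337.784 m^2


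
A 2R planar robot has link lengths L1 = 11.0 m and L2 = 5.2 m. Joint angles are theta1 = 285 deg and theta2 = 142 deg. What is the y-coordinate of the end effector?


Convert angles to radians: theta1 = 4.9742, theta2 = 2.4784
y = L1*sin(theta1) + L2*sin(theta1+theta2)
y = -10.6252 + 4.7866
y = -5.8386


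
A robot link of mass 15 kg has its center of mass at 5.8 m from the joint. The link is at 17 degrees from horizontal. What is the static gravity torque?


tau = m*g*L*cos(angle)
= 15 * 9.81 * 5.8 * cos(17 deg)
= 15 * 9.81 * 5.8 * 0.9563
= 816.1774 Nm


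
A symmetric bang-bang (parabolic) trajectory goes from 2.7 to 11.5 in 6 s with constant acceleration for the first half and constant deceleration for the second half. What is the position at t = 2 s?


Symmetric rest-to-rest: each phase covers (pf-p0)/2 in time T/2. 0.5*a*(T/2)^2 = (pf-p0)/2 => a = 4*(pf-p0)/T^2
a = 4*(11.5-2.7)/6^2 = 0.9778
t = 2 is in the acceleration phase (t <= T/2).
p = p0 + 0.5*a*t^2 = 2.7 + 0.5*0.9778*2^2
= 4.6556


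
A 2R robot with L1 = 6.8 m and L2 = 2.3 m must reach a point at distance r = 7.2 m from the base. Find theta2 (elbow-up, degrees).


cos(theta2) = (r^2 - L1^2 - L2^2) / (2*L1*L2)
cos(theta2) = (51.84 - 46.24 - 5.29) / 31.28
cos(theta2) = 0.00991
theta2 = 89.4322 degrees


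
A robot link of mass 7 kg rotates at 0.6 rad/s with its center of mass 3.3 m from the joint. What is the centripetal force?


F = m * omega^2 * r
= 7 * 0.6^2 * 3.3
= 7 * 0.36 * 3.3
= 8.316 N


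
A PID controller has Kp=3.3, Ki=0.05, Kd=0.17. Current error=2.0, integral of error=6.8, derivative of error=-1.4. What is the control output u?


u = Kp*e + Ki*int(e) + Kd*de/dt
= 3.3*2.0 + 0.05*6.8 + 0.17*(-1.4)
= 6.6 + 0.34 + -0.238
= 6.702


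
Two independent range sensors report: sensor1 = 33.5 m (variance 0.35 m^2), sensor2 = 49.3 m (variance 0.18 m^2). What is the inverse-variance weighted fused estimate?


w1 = (1/var1) / (1/var1 + 1/var2)
   = 2.8571 / (2.8571 + 5.5556) = 0.3396
w2 = 1 - w1 = 0.6604
fused = w1*s1 + w2*s2 = 11.3774 + 32.5566
= 43.934 m


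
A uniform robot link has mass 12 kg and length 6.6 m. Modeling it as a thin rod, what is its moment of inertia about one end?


I = (1/3) * m * L^2
= (1/3) * 12 * 6.6^2
= 0.333333 * 12 * 43.56
= 174.24 kg*m^2


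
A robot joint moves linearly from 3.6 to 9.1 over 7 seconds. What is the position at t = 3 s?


s = t/T = 3/7 = 0.4286
p(t) = p0 + (pf-p0)*s
= 3.6 + (9.1 - 3.6) * 0.4286
= 5.9571


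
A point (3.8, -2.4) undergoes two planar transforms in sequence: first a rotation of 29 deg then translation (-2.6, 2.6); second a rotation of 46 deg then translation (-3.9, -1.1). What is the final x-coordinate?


After transform 1:
x1 = cos(29)*3.8 - sin(29)*-2.4 + -2.6 = 1.8871
y1 = sin(29)*3.8 + cos(29)*-2.4 + 2.6 = 2.3432
After transform 2:
x2 = cos(46)*1.8871 - sin(46)*2.3432 + -3.9
= -4.2747


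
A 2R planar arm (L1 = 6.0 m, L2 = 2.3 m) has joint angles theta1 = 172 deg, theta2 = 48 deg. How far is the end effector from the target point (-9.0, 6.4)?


End effector via forward kinematics:
x = L1*cos(t1) + L2*cos(t1+t2) = -7.7035
y = L1*sin(t1) + L2*sin(t1+t2) = -0.6434
Distance to target:
d = sqrt((-9.0 - -7.7035)^2 + (6.4 - -0.6434)^2)
= sqrt(1.6809 + 49.6091)
= 7.1617 m


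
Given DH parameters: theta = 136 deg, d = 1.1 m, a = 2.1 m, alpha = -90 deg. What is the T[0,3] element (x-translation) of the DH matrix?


T[0,3] = a * cos(theta)
= 2.1 * cos(136 deg)
= 2.1 * -0.7193
= -1.5106


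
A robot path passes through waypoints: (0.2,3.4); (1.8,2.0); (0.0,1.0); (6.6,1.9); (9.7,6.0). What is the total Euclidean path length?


Segment lengths:
  seg1 = sqrt((1.6)^2 + (-1.4)^2) = 2.126
  seg2 = sqrt((-1.8)^2 + (-1.0)^2) = 2.0591
  seg3 = sqrt((6.6)^2 + (0.9)^2) = 6.6611
  seg4 = sqrt((3.1)^2 + (4.1)^2) = 5.14
Total = 15.9863


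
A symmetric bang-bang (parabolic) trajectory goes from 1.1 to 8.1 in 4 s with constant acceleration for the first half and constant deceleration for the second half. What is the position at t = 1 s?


Symmetric rest-to-rest: each phase covers (pf-p0)/2 in time T/2. 0.5*a*(T/2)^2 = (pf-p0)/2 => a = 4*(pf-p0)/T^2
a = 4*(8.1-1.1)/4^2 = 1.75
t = 1 is in the acceleration phase (t <= T/2).
p = p0 + 0.5*a*t^2 = 1.1 + 0.5*1.75*1^2
= 1.975


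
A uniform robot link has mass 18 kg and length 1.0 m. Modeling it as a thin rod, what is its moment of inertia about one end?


I = (1/3) * m * L^2
= (1/3) * 18 * 1.0^2
= 0.333333 * 18 * 1.0
= 6.0 kg*m^2


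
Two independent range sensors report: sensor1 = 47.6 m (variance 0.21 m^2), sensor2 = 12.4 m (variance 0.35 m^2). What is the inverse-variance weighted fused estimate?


w1 = (1/var1) / (1/var1 + 1/var2)
   = 4.7619 / (4.7619 + 2.8571) = 0.625
w2 = 1 - w1 = 0.375
fused = w1*s1 + w2*s2 = 29.75 + 4.65
= 34.4 m


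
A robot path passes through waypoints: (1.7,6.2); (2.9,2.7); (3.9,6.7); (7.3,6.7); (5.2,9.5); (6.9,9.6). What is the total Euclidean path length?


Segment lengths:
  seg1 = sqrt((1.2)^2 + (-3.5)^2) = 3.7
  seg2 = sqrt((1.0)^2 + (4.0)^2) = 4.1231
  seg3 = sqrt((3.4)^2 + (0.0)^2) = 3.4
  seg4 = sqrt((-2.1)^2 + (2.8)^2) = 3.5
  seg5 = sqrt((1.7)^2 + (0.1)^2) = 1.7029
Total = 16.426


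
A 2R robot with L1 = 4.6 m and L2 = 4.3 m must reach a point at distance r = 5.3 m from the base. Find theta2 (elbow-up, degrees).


cos(theta2) = (r^2 - L1^2 - L2^2) / (2*L1*L2)
cos(theta2) = (28.09 - 21.16 - 18.49) / 39.56
cos(theta2) = -0.292214
theta2 = 106.9906 degrees


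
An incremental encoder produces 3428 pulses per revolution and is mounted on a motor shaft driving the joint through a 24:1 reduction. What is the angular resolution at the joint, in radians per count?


counts per rev = 3428
effective counts at joint = 3428 * 24 = 82272
resolution = 2*pi / 82272
= 7.6371e-05 rad/count


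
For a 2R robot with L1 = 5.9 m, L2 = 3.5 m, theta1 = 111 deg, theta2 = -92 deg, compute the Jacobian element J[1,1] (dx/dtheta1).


J[1,1] = -L1*sin(t1) - L2*sin(t1+t2)
= -5.9*sin(111) - 3.5*sin(19)
= -6.6476


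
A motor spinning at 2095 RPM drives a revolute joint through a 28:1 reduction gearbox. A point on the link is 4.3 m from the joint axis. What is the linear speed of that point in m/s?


omega_motor = 2095 * 2*pi/60 = 219.3879 rad/s
omega_joint = omega_motor / 28 = 7.8353 rad/s
v = omega_joint * r = 7.8353 * 4.3
= 33.6917 m/s


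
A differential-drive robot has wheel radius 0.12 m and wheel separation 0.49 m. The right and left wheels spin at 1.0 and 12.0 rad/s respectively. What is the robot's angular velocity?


vR = r*wR = 0.12*1.0 = 0.12 m/s
vL = r*wL = 0.12*12.0 = 1.44 m/s
v = (vR+vL)/2 = 0.78 m/s
omega = (vR-vL)/L = -2.6939 rad/s
angular velocity = -2.6939 rad/s


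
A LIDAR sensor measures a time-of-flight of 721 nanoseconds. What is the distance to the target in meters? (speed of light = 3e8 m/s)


tof = 721 ns = 7.21e-07 s
dist = c * tof / 2
= 3e8 * 7.21e-07 / 2
= 108.15 m


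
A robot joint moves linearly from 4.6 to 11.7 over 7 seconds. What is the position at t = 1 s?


s = t/T = 1/7 = 0.1429
p(t) = p0 + (pf-p0)*s
= 4.6 + (11.7 - 4.6) * 0.1429
= 5.6143


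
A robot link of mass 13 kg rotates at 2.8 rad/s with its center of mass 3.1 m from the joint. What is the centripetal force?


F = m * omega^2 * r
= 13 * 2.8^2 * 3.1
= 13 * 7.84 * 3.1
= 315.952 N


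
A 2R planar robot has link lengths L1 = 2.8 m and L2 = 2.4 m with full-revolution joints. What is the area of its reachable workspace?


r_max = L1 + L2 = 5.2 m
r_min = |L1 - L2| = 0.4 m
Area = pi*(r_max^2 - r_min^2)
= pi*(27.04 - 0.16)
= pi * 26.88
= 84.446 m^2


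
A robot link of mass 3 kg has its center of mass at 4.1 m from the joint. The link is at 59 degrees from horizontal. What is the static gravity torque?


tau = m*g*L*cos(angle)
= 3 * 9.81 * 4.1 * cos(59 deg)
= 3 * 9.81 * 4.1 * 0.515
= 62.146 Nm


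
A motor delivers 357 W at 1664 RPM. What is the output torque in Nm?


omega = 1664 * 2*pi/60 = 174.2537 rad/s
tau = P / omega = 357 / 174.2537
= 2.0487 Nm


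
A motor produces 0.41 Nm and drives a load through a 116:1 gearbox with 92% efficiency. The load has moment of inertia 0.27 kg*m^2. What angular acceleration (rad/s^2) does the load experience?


tau_out = tau_motor * N * eta
= 0.41 * 116 * 0.92 = 43.7552 Nm
alpha = tau_out / I = 43.7552 / 0.27
= 162.0563 rad/s^2


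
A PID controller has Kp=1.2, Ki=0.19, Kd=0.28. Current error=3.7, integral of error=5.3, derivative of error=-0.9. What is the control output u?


u = Kp*e + Ki*int(e) + Kd*de/dt
= 1.2*3.7 + 0.19*5.3 + 0.28*(-0.9)
= 4.44 + 1.007 + -0.252
= 5.195


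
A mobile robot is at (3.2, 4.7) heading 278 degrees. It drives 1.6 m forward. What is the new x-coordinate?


x_new = x0 + d*cos(theta)
= 3.2 + 1.6*cos(278)
= 3.2 + 0.2227
= 3.4227


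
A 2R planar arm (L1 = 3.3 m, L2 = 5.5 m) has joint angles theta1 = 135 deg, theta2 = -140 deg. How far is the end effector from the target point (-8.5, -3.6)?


End effector via forward kinematics:
x = L1*cos(t1) + L2*cos(t1+t2) = 3.1456
y = L1*sin(t1) + L2*sin(t1+t2) = 1.8541
Distance to target:
d = sqrt((-8.5 - 3.1456)^2 + (-3.6 - 1.8541)^2)
= sqrt(135.6204 + 29.7472)
= 12.8595 m


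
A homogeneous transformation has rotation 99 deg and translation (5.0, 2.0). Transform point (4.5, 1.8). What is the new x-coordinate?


x' = cos(theta)*px - sin(theta)*py + tx
= -0.1564*4.5 - 0.9877*1.8 + 5.0
= 2.5182


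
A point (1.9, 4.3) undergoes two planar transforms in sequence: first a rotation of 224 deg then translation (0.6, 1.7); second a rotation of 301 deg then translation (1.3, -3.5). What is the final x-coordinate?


After transform 1:
x1 = cos(224)*1.9 - sin(224)*4.3 + 0.6 = 2.2203
y1 = sin(224)*1.9 + cos(224)*4.3 + 1.7 = -2.713
After transform 2:
x2 = cos(301)*2.2203 - sin(301)*-2.713 + 1.3
= 0.118


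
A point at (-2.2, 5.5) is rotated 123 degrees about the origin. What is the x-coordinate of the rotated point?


x' = x*cos(theta) - y*sin(theta)
cos(123 deg) = -0.5446, sin(123 deg) = 0.8387
x' = -2.2 * -0.5446 - 5.5 * 0.8387
= 1.1982 - 4.6127
= -3.4145


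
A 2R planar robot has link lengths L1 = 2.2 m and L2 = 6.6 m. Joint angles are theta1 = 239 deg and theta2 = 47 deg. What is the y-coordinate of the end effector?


Convert angles to radians: theta1 = 4.1713, theta2 = 0.8203
y = L1*sin(theta1) + L2*sin(theta1+theta2)
y = -1.8858 + -6.3443
y = -8.2301


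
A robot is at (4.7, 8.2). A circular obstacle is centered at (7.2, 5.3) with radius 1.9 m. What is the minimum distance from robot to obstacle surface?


center_dist = sqrt((4.7-7.2)^2 + (8.2-5.3)^2)
= sqrt(6.25 + 8.41)
= 3.8288
min_dist = center_dist - radius = 3.8288 - 1.9 = 1.9288 m


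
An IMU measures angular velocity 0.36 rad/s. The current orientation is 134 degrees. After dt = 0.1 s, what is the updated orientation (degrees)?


delta_theta = w * dt = 0.36 * 0.1 = 0.036 rad
= 2.0626 deg
theta_new = 134 + 2.0626 = 136.0626 deg


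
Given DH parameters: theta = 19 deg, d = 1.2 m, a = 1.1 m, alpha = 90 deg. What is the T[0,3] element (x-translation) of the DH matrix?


T[0,3] = a * cos(theta)
= 1.1 * cos(19 deg)
= 1.1 * 0.9455
= 1.0401


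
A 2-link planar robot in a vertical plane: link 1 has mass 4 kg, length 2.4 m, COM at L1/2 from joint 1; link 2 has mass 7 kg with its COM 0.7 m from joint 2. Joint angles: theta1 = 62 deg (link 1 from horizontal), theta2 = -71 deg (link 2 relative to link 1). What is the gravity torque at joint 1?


Horizontal distance from joint 1 to link-1 COM:
  x_c1 = (L1/2)*cos(t1) = 1.2 * 0.4695 = 0.5634 m
Horizontal distance from joint 1 to link-2 COM:
  x_c2 = L1*cos(t1) + Lc2*cos(t1+t2)
       = 2.4*0.4695 + 0.7*0.9877 = 1.8181 m
tau1 = m1*g*x_c1 + m2*g*x_c2
     = 4*9.81*0.5634 + 7*9.81*1.8181
     = 22.1065 + 124.8499
     = 146.9563 Nm


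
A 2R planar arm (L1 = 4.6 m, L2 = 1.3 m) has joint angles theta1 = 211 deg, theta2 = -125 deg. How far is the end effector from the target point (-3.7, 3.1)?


End effector via forward kinematics:
x = L1*cos(t1) + L2*cos(t1+t2) = -3.8523
y = L1*sin(t1) + L2*sin(t1+t2) = -1.0723
Distance to target:
d = sqrt((-3.7 - -3.8523)^2 + (3.1 - -1.0723)^2)
= sqrt(0.0232 + 17.4084)
= 4.1751 m


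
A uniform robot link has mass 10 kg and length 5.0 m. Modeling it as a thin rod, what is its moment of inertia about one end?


I = (1/3) * m * L^2
= (1/3) * 10 * 5.0^2
= 0.333333 * 10 * 25.0
= 83.3333 kg*m^2


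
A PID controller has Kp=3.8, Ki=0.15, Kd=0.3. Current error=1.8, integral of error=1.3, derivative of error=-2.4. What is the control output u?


u = Kp*e + Ki*int(e) + Kd*de/dt
= 3.8*1.8 + 0.15*1.3 + 0.3*(-2.4)
= 6.84 + 0.195 + -0.72
= 6.315


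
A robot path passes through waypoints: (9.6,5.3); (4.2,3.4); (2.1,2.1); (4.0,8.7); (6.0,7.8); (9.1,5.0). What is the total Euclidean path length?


Segment lengths:
  seg1 = sqrt((-5.4)^2 + (-1.9)^2) = 5.7245
  seg2 = sqrt((-2.1)^2 + (-1.3)^2) = 2.4698
  seg3 = sqrt((1.9)^2 + (6.6)^2) = 6.868
  seg4 = sqrt((2.0)^2 + (-0.9)^2) = 2.1932
  seg5 = sqrt((3.1)^2 + (-2.8)^2) = 4.1773
Total = 21.4329


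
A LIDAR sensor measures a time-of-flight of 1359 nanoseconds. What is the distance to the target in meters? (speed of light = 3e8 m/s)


tof = 1359 ns = 1.359e-06 s
dist = c * tof / 2
= 3e8 * 1.359e-06 / 2
= 203.85 m


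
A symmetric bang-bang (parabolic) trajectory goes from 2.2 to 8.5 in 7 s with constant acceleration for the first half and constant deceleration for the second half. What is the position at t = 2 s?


Symmetric rest-to-rest: each phase covers (pf-p0)/2 in time T/2. 0.5*a*(T/2)^2 = (pf-p0)/2 => a = 4*(pf-p0)/T^2
a = 4*(8.5-2.2)/7^2 = 0.5143
t = 2 is in the acceleration phase (t <= T/2).
p = p0 + 0.5*a*t^2 = 2.2 + 0.5*0.5143*2^2
= 3.2286


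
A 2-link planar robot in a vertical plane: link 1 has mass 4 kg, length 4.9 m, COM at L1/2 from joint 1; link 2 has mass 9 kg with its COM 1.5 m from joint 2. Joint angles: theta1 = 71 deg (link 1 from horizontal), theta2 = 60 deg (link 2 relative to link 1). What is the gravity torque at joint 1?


Horizontal distance from joint 1 to link-1 COM:
  x_c1 = (L1/2)*cos(t1) = 2.45 * 0.3256 = 0.7976 m
Horizontal distance from joint 1 to link-2 COM:
  x_c2 = L1*cos(t1) + Lc2*cos(t1+t2)
       = 4.9*0.3256 + 1.5*-0.6561 = 0.6112 m
tau1 = m1*g*x_c1 + m2*g*x_c2
     = 4*9.81*0.7976 + 9*9.81*0.6112
     = 31.2995 + 53.9624
     = 85.2619 Nm


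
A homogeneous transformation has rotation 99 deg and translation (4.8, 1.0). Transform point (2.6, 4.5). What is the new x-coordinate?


x' = cos(theta)*px - sin(theta)*py + tx
= -0.1564*2.6 - 0.9877*4.5 + 4.8
= -0.0513


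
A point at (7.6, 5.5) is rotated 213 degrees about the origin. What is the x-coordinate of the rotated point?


x' = x*cos(theta) - y*sin(theta)
cos(213 deg) = -0.8387, sin(213 deg) = -0.5446
x' = 7.6 * -0.8387 - 5.5 * -0.5446
= -6.3739 - -2.9955
= -3.3784


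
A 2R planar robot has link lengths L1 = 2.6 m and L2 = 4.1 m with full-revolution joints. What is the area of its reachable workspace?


r_max = L1 + L2 = 6.7 m
r_min = |L1 - L2| = 1.5 m
Area = pi*(r_max^2 - r_min^2)
= pi*(44.89 - 2.25)
= pi * 42.64
= 133.9575 m^2


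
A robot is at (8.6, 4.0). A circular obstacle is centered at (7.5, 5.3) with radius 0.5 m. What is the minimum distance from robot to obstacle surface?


center_dist = sqrt((8.6-7.5)^2 + (4.0-5.3)^2)
= sqrt(1.21 + 1.69)
= 1.7029
min_dist = center_dist - radius = 1.7029 - 0.5 = 1.2029 m


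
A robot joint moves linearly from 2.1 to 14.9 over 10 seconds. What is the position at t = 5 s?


s = t/T = 5/10 = 0.5
p(t) = p0 + (pf-p0)*s
= 2.1 + (14.9 - 2.1) * 0.5
= 8.5


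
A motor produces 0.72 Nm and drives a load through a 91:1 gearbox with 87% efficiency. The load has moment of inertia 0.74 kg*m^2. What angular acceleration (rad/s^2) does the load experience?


tau_out = tau_motor * N * eta
= 0.72 * 91 * 0.87 = 57.0024 Nm
alpha = tau_out / I = 57.0024 / 0.74
= 77.0303 rad/s^2


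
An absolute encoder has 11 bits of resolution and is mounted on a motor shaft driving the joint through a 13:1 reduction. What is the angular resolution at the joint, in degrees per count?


counts = 2^11 = 2048
effective counts at joint = 2048 * 13 = 26624
resolution = 360 / 26624
= 0.0135 deg/count


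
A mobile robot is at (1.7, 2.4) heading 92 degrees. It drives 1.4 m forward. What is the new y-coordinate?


y_new = y0 + d*sin(theta)
= 2.4 + 1.4*sin(92)
= 2.4 + 1.3991
= 3.7991


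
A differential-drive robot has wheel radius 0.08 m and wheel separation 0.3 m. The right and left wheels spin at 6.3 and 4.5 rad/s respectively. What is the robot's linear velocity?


vR = r*wR = 0.08*6.3 = 0.504 m/s
vL = r*wL = 0.08*4.5 = 0.36 m/s
v = (vR+vL)/2 = 0.432 m/s
omega = (vR-vL)/L = 0.48 rad/s
linear velocity = 0.432 m/s


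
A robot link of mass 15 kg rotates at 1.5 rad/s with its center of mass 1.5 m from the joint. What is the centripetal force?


F = m * omega^2 * r
= 15 * 1.5^2 * 1.5
= 15 * 2.25 * 1.5
= 50.625 N


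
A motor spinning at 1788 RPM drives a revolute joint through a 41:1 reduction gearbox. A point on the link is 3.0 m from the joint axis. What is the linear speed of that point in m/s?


omega_motor = 1788 * 2*pi/60 = 187.2389 rad/s
omega_joint = omega_motor / 41 = 4.5668 rad/s
v = omega_joint * r = 4.5668 * 3.0
= 13.7004 m/s


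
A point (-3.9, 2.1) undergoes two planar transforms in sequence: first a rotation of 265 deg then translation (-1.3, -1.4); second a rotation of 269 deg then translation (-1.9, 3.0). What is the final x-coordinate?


After transform 1:
x1 = cos(265)*-3.9 - sin(265)*2.1 + -1.3 = 1.1319
y1 = sin(265)*-3.9 + cos(265)*2.1 + -1.4 = 2.3021
After transform 2:
x2 = cos(269)*1.1319 - sin(269)*2.3021 + -1.9
= 0.382


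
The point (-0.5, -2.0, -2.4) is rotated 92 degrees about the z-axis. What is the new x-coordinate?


Rotation about z-axis: x' = x*cos(theta) - y*sin(theta)
= -0.5 * -0.0349 - -2.0 * 0.9994
= 2.0162


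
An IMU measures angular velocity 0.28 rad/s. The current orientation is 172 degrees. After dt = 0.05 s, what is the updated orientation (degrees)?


delta_theta = w * dt = 0.28 * 0.05 = 0.014 rad
= 0.8021 deg
theta_new = 172 + 0.8021 = 172.8021 deg


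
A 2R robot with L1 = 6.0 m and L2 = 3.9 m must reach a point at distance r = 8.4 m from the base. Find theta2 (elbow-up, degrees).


cos(theta2) = (r^2 - L1^2 - L2^2) / (2*L1*L2)
cos(theta2) = (70.56 - 36.0 - 15.21) / 46.8
cos(theta2) = 0.413462
theta2 = 65.5775 degrees


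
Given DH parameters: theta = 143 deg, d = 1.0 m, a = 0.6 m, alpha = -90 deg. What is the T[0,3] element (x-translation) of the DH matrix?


T[0,3] = a * cos(theta)
= 0.6 * cos(143 deg)
= 0.6 * -0.7986
= -0.4792


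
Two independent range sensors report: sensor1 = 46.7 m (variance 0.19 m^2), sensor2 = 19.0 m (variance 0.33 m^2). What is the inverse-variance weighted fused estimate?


w1 = (1/var1) / (1/var1 + 1/var2)
   = 5.2632 / (5.2632 + 3.0303) = 0.6346
w2 = 1 - w1 = 0.3654
fused = w1*s1 + w2*s2 = 29.6365 + 6.9423
= 36.5788 m


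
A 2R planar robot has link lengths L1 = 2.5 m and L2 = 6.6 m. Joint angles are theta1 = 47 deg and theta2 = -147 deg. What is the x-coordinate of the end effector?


Convert angles to radians: theta1 = 0.8203, theta2 = -2.5656
x = L1*cos(theta1) + L2*cos(theta1+theta2)
x = 1.705 + -1.1461
x = 0.5589


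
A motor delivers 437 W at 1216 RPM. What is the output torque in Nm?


omega = 1216 * 2*pi/60 = 127.3392 rad/s
tau = P / omega = 437 / 127.3392
= 3.4318 Nm


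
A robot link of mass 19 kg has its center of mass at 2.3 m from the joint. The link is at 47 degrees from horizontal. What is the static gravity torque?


tau = m*g*L*cos(angle)
= 19 * 9.81 * 2.3 * cos(47 deg)
= 19 * 9.81 * 2.3 * 0.682
= 292.3707 Nm


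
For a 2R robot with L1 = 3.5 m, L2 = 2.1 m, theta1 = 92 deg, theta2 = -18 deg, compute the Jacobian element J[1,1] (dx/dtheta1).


J[1,1] = -L1*sin(t1) - L2*sin(t1+t2)
= -3.5*sin(92) - 2.1*sin(74)
= -5.5165


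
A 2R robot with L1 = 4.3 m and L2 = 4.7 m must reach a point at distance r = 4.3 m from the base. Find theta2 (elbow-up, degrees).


cos(theta2) = (r^2 - L1^2 - L2^2) / (2*L1*L2)
cos(theta2) = (18.49 - 18.49 - 22.09) / 40.42
cos(theta2) = -0.546512
theta2 = 123.128 degrees


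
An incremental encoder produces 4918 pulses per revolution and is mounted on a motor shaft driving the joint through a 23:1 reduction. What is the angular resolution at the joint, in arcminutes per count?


counts per rev = 4918
effective counts at joint = 4918 * 23 = 113114
resolution = 360*60 / 113114
= 0.191 arcmin/count


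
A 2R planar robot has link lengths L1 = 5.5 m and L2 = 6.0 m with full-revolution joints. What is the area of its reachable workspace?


r_max = L1 + L2 = 11.5 m
r_min = |L1 - L2| = 0.5 m
Area = pi*(r_max^2 - r_min^2)
= pi*(132.25 - 0.25)
= pi * 132.0
= 414.6902 m^2


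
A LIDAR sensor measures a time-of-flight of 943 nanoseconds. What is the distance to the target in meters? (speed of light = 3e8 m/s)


tof = 943 ns = 9.43e-07 s
dist = c * tof / 2
= 3e8 * 9.43e-07 / 2
= 141.45 m


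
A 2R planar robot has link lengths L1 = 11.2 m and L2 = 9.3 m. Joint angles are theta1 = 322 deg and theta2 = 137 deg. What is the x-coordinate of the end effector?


Convert angles to radians: theta1 = 5.62, theta2 = 2.3911
x = L1*cos(theta1) + L2*cos(theta1+theta2)
x = 8.8257 + -1.4548
x = 7.3709


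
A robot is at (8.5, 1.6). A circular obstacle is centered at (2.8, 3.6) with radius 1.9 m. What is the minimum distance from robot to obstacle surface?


center_dist = sqrt((8.5-2.8)^2 + (1.6-3.6)^2)
= sqrt(32.49 + 4.0)
= 6.0407
min_dist = center_dist - radius = 6.0407 - 1.9 = 4.1407 m


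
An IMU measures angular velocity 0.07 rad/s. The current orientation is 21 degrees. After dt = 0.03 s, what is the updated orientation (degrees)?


delta_theta = w * dt = 0.07 * 0.03 = 0.0021 rad
= 0.1203 deg
theta_new = 21 + 0.1203 = 21.1203 deg


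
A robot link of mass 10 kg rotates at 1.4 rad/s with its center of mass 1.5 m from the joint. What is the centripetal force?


F = m * omega^2 * r
= 10 * 1.4^2 * 1.5
= 10 * 1.96 * 1.5
= 29.4 N


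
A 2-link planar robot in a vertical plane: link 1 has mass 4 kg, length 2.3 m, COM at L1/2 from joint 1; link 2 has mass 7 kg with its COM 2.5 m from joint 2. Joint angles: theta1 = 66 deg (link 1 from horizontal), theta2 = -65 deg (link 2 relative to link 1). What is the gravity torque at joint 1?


Horizontal distance from joint 1 to link-1 COM:
  x_c1 = (L1/2)*cos(t1) = 1.15 * 0.4067 = 0.4677 m
Horizontal distance from joint 1 to link-2 COM:
  x_c2 = L1*cos(t1) + Lc2*cos(t1+t2)
       = 2.3*0.4067 + 2.5*0.9998 = 3.4351 m
tau1 = m1*g*x_c1 + m2*g*x_c2
     = 4*9.81*0.4677 + 7*9.81*3.4351
     = 18.3544 + 235.8892
     = 254.2436 Nm


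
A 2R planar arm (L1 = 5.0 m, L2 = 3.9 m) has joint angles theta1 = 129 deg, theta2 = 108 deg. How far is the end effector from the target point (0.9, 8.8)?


End effector via forward kinematics:
x = L1*cos(t1) + L2*cos(t1+t2) = -5.2707
y = L1*sin(t1) + L2*sin(t1+t2) = 0.6149
Distance to target:
d = sqrt((0.9 - -5.2707)^2 + (8.8 - 0.6149)^2)
= sqrt(38.0775 + 66.9956)
= 10.2505 m


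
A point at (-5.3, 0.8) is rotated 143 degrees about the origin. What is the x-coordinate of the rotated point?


x' = x*cos(theta) - y*sin(theta)
cos(143 deg) = -0.7986, sin(143 deg) = 0.6018
x' = -5.3 * -0.7986 - 0.8 * 0.6018
= 4.2328 - 0.4815
= 3.7513


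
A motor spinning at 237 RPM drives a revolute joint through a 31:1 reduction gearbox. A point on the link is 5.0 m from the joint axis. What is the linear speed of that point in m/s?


omega_motor = 237 * 2*pi/60 = 24.8186 rad/s
omega_joint = omega_motor / 31 = 0.8006 rad/s
v = omega_joint * r = 0.8006 * 5.0
= 4.003 m/s


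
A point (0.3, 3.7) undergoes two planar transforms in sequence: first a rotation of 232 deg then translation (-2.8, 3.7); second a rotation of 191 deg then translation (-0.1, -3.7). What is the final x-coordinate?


After transform 1:
x1 = cos(232)*0.3 - sin(232)*3.7 + -2.8 = -0.0691
y1 = sin(232)*0.3 + cos(232)*3.7 + 3.7 = 1.1856
After transform 2:
x2 = cos(191)*-0.0691 - sin(191)*1.1856 + -0.1
= 0.194


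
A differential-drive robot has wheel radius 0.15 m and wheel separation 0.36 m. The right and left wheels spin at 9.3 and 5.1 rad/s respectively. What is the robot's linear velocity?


vR = r*wR = 0.15*9.3 = 1.395 m/s
vL = r*wL = 0.15*5.1 = 0.765 m/s
v = (vR+vL)/2 = 1.08 m/s
omega = (vR-vL)/L = 1.75 rad/s
linear velocity = 1.08 m/s


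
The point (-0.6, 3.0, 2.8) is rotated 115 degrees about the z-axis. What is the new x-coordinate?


Rotation about z-axis: x' = x*cos(theta) - y*sin(theta)
= -0.6 * -0.4226 - 3.0 * 0.9063
= -2.4654


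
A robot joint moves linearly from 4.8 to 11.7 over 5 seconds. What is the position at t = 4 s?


s = t/T = 4/5 = 0.8
p(t) = p0 + (pf-p0)*s
= 4.8 + (11.7 - 4.8) * 0.8
= 10.32


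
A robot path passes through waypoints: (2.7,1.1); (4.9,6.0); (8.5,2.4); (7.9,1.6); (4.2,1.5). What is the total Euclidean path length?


Segment lengths:
  seg1 = sqrt((2.2)^2 + (4.9)^2) = 5.3712
  seg2 = sqrt((3.6)^2 + (-3.6)^2) = 5.0912
  seg3 = sqrt((-0.6)^2 + (-0.8)^2) = 1.0
  seg4 = sqrt((-3.7)^2 + (-0.1)^2) = 3.7014
Total = 15.1637


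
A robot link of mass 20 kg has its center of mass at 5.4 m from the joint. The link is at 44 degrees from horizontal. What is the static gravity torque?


tau = m*g*L*cos(angle)
= 20 * 9.81 * 5.4 * cos(44 deg)
= 20 * 9.81 * 5.4 * 0.7193
= 762.1261 Nm


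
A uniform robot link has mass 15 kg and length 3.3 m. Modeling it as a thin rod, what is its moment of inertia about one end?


I = (1/3) * m * L^2
= (1/3) * 15 * 3.3^2
= 0.333333 * 15 * 10.89
= 54.45 kg*m^2


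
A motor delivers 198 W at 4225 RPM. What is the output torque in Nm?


omega = 4225 * 2*pi/60 = 442.441 rad/s
tau = P / omega = 198 / 442.441
= 0.4475 Nm


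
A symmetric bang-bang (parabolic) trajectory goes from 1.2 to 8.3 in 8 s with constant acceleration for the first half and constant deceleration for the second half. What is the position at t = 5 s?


Symmetric rest-to-rest: each phase covers (pf-p0)/2 in time T/2. 0.5*a*(T/2)^2 = (pf-p0)/2 => a = 4*(pf-p0)/T^2
a = 4*(8.3-1.2)/8^2 = 0.4438
t = 5 is in the deceleration phase (t > T/2).
p = pf - 0.5*a*(T-t)^2 = 8.3 - 0.5*0.4438*3^2
= 6.3031


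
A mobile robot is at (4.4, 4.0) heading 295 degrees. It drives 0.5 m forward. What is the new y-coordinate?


y_new = y0 + d*sin(theta)
= 4.0 + 0.5*sin(295)
= 4.0 + -0.4532
= 3.5468


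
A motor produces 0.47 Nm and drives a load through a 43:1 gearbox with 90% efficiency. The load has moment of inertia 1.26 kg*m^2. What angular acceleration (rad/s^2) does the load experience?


tau_out = tau_motor * N * eta
= 0.47 * 43 * 0.9 = 18.189 Nm
alpha = tau_out / I = 18.189 / 1.26
= 14.4357 rad/s^2


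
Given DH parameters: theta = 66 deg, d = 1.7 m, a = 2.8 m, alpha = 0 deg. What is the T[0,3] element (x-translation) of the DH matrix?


T[0,3] = a * cos(theta)
= 2.8 * cos(66 deg)
= 2.8 * 0.4067
= 1.1389


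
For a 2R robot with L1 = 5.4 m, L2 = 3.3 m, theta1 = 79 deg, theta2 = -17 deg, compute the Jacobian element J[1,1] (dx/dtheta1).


J[1,1] = -L1*sin(t1) - L2*sin(t1+t2)
= -5.4*sin(79) - 3.3*sin(62)
= -8.2145


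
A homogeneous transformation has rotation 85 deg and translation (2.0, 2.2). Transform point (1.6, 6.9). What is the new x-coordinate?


x' = cos(theta)*px - sin(theta)*py + tx
= 0.0872*1.6 - 0.9962*6.9 + 2.0
= -4.7343


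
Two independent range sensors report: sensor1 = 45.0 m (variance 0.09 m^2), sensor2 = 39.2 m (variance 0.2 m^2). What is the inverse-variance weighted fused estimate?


w1 = (1/var1) / (1/var1 + 1/var2)
   = 11.1111 / (11.1111 + 5.0) = 0.6897
w2 = 1 - w1 = 0.3103
fused = w1*s1 + w2*s2 = 31.0345 + 12.1655
= 43.2 m


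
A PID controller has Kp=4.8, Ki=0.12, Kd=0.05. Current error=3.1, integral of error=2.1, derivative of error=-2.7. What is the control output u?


u = Kp*e + Ki*int(e) + Kd*de/dt
= 4.8*3.1 + 0.12*2.1 + 0.05*(-2.7)
= 14.88 + 0.252 + -0.135
= 14.997


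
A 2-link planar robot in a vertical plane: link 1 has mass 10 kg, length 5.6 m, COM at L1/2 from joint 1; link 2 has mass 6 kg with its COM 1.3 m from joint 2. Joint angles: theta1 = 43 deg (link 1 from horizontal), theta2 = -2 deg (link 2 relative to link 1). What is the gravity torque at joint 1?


Horizontal distance from joint 1 to link-1 COM:
  x_c1 = (L1/2)*cos(t1) = 2.8 * 0.7314 = 2.0478 m
Horizontal distance from joint 1 to link-2 COM:
  x_c2 = L1*cos(t1) + Lc2*cos(t1+t2)
       = 5.6*0.7314 + 1.3*0.7547 = 5.0767 m
tau1 = m1*g*x_c1 + m2*g*x_c2
     = 10*9.81*2.0478 + 6*9.81*5.0767
     = 200.8882 + 298.8147
     = 499.703 Nm


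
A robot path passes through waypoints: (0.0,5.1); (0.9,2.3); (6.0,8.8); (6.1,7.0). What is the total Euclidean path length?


Segment lengths:
  seg1 = sqrt((0.9)^2 + (-2.8)^2) = 2.9411
  seg2 = sqrt((5.1)^2 + (6.5)^2) = 8.262
  seg3 = sqrt((0.1)^2 + (-1.8)^2) = 1.8028
Total = 13.0058


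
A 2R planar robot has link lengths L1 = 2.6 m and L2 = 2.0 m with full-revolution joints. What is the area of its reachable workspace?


r_max = L1 + L2 = 4.6 m
r_min = |L1 - L2| = 0.6 m
Area = pi*(r_max^2 - r_min^2)
= pi*(21.16 - 0.36)
= pi * 20.8
= 65.3451 m^2


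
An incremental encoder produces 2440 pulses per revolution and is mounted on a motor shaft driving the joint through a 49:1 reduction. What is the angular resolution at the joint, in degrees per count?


counts per rev = 2440
effective counts at joint = 2440 * 49 = 119560
resolution = 360 / 119560
= 0.003 deg/count


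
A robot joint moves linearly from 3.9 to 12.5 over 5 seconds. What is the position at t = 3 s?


s = t/T = 3/5 = 0.6
p(t) = p0 + (pf-p0)*s
= 3.9 + (12.5 - 3.9) * 0.6
= 9.06


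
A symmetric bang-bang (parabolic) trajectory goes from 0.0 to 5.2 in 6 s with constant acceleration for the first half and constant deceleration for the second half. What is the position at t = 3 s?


Symmetric rest-to-rest: each phase covers (pf-p0)/2 in time T/2. 0.5*a*(T/2)^2 = (pf-p0)/2 => a = 4*(pf-p0)/T^2
a = 4*(5.2-0.0)/6^2 = 0.5778
t = 3 is in the acceleration phase (t <= T/2).
p = p0 + 0.5*a*t^2 = 0.0 + 0.5*0.5778*3^2
= 2.6


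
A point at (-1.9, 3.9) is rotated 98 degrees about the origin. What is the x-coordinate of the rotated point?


x' = x*cos(theta) - y*sin(theta)
cos(98 deg) = -0.1392, sin(98 deg) = 0.9903
x' = -1.9 * -0.1392 - 3.9 * 0.9903
= 0.2644 - 3.862
= -3.5976


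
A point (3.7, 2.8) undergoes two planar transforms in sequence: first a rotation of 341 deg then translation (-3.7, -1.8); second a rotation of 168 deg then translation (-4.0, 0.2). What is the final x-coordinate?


After transform 1:
x1 = cos(341)*3.7 - sin(341)*2.8 + -3.7 = 0.71
y1 = sin(341)*3.7 + cos(341)*2.8 + -1.8 = -0.3572
After transform 2:
x2 = cos(168)*0.71 - sin(168)*-0.3572 + -4.0
= -4.6202


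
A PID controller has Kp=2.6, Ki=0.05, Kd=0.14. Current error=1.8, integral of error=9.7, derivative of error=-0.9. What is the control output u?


u = Kp*e + Ki*int(e) + Kd*de/dt
= 2.6*1.8 + 0.05*9.7 + 0.14*(-0.9)
= 4.68 + 0.485 + -0.126
= 5.039


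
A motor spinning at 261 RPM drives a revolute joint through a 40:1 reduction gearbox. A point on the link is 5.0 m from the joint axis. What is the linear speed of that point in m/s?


omega_motor = 261 * 2*pi/60 = 27.3319 rad/s
omega_joint = omega_motor / 40 = 0.6833 rad/s
v = omega_joint * r = 0.6833 * 5.0
= 3.4165 m/s


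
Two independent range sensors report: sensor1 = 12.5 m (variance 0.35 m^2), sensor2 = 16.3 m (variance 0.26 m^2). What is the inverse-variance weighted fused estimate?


w1 = (1/var1) / (1/var1 + 1/var2)
   = 2.8571 / (2.8571 + 3.8462) = 0.4262
w2 = 1 - w1 = 0.5738
fused = w1*s1 + w2*s2 = 5.3279 + 9.3525
= 14.6803 m


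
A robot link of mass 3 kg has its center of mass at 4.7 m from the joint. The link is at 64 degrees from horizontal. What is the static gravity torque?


tau = m*g*L*cos(angle)
= 3 * 9.81 * 4.7 * cos(64 deg)
= 3 * 9.81 * 4.7 * 0.4384
= 60.6359 Nm


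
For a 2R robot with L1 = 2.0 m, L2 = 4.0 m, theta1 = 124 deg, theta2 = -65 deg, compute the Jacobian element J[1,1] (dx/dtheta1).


J[1,1] = -L1*sin(t1) - L2*sin(t1+t2)
= -2.0*sin(124) - 4.0*sin(59)
= -5.0867


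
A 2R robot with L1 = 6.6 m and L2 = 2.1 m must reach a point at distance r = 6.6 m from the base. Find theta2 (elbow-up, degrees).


cos(theta2) = (r^2 - L1^2 - L2^2) / (2*L1*L2)
cos(theta2) = (43.56 - 43.56 - 4.41) / 27.72
cos(theta2) = -0.159091
theta2 = 99.1541 degrees


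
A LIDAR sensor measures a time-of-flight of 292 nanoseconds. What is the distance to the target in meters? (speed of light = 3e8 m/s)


tof = 292 ns = 2.92e-07 s
dist = c * tof / 2
= 3e8 * 2.92e-07 / 2
= 43.8 m


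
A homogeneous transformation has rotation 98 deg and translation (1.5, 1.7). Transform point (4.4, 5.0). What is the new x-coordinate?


x' = cos(theta)*px - sin(theta)*py + tx
= -0.1392*4.4 - 0.9903*5.0 + 1.5
= -4.0637


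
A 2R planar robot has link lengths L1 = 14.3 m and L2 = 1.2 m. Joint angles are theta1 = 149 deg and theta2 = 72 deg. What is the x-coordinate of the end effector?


Convert angles to radians: theta1 = 2.6005, theta2 = 1.2566
x = L1*cos(theta1) + L2*cos(theta1+theta2)
x = -12.2575 + -0.9057
x = -13.1631


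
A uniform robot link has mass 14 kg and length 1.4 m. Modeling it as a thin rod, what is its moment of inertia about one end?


I = (1/3) * m * L^2
= (1/3) * 14 * 1.4^2
= 0.333333 * 14 * 1.96
= 9.1467 kg*m^2


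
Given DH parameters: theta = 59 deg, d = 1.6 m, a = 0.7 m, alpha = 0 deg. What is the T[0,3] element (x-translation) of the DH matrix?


T[0,3] = a * cos(theta)
= 0.7 * cos(59 deg)
= 0.7 * 0.515
= 0.3605


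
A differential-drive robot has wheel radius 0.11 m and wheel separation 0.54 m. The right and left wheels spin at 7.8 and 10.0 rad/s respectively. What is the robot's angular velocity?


vR = r*wR = 0.11*7.8 = 0.858 m/s
vL = r*wL = 0.11*10.0 = 1.1 m/s
v = (vR+vL)/2 = 0.979 m/s
omega = (vR-vL)/L = -0.4481 rad/s
angular velocity = -0.4481 rad/s


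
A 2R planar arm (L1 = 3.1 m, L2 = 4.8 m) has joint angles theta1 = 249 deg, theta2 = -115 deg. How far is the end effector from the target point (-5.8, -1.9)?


End effector via forward kinematics:
x = L1*cos(t1) + L2*cos(t1+t2) = -4.4453
y = L1*sin(t1) + L2*sin(t1+t2) = 0.5587
Distance to target:
d = sqrt((-5.8 - -4.4453)^2 + (-1.9 - 0.5587)^2)
= sqrt(1.8352 + 6.0454)
= 2.8072 m


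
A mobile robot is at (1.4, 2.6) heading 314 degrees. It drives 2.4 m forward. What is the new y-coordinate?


y_new = y0 + d*sin(theta)
= 2.6 + 2.4*sin(314)
= 2.6 + -1.7264
= 0.8736


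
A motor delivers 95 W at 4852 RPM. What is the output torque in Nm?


omega = 4852 * 2*pi/60 = 508.1003 rad/s
tau = P / omega = 95 / 508.1003
= 0.187 Nm


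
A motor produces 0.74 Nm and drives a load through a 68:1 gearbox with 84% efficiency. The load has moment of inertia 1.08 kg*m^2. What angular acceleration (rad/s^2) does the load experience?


tau_out = tau_motor * N * eta
= 0.74 * 68 * 0.84 = 42.2688 Nm
alpha = tau_out / I = 42.2688 / 1.08
= 39.1378 rad/s^2


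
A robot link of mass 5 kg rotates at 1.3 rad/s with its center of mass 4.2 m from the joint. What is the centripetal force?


F = m * omega^2 * r
= 5 * 1.3^2 * 4.2
= 5 * 1.69 * 4.2
= 35.49 N


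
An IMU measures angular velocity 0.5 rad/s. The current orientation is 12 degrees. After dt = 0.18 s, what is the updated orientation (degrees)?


delta_theta = w * dt = 0.5 * 0.18 = 0.09 rad
= 5.1566 deg
theta_new = 12 + 5.1566 = 17.1566 deg


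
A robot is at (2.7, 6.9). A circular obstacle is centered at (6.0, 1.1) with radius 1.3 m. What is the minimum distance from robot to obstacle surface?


center_dist = sqrt((2.7-6.0)^2 + (6.9-1.1)^2)
= sqrt(10.89 + 33.64)
= 6.6731
min_dist = center_dist - radius = 6.6731 - 1.3 = 5.3731 m


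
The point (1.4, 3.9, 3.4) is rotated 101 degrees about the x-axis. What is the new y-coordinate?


Rotation about x-axis: y' = y*cos(theta) - z*sin(theta)
= 3.9 * -0.1908 - 3.4 * 0.9816
= -4.0817


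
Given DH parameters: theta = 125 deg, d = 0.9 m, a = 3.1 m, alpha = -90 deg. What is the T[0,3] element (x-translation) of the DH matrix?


T[0,3] = a * cos(theta)
= 3.1 * cos(125 deg)
= 3.1 * -0.5736
= -1.7781


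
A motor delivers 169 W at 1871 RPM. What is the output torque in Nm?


omega = 1871 * 2*pi/60 = 195.9307 rad/s
tau = P / omega = 169 / 195.9307
= 0.8626 Nm


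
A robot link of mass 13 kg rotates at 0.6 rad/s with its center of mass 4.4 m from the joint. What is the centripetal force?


F = m * omega^2 * r
= 13 * 0.6^2 * 4.4
= 13 * 0.36 * 4.4
= 20.592 N


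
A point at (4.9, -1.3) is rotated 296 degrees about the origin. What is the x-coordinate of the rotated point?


x' = x*cos(theta) - y*sin(theta)
cos(296 deg) = 0.4384, sin(296 deg) = -0.8988
x' = 4.9 * 0.4384 - -1.3 * -0.8988
= 2.148 - 1.1684
= 0.9796


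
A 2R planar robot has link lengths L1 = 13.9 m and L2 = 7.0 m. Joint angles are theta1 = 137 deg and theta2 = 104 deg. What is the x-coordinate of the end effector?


Convert angles to radians: theta1 = 2.3911, theta2 = 1.8151
x = L1*cos(theta1) + L2*cos(theta1+theta2)
x = -10.1658 + -3.3937
x = -13.5595


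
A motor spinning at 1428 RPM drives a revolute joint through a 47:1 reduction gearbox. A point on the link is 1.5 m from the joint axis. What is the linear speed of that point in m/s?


omega_motor = 1428 * 2*pi/60 = 149.5398 rad/s
omega_joint = omega_motor / 47 = 3.1817 rad/s
v = omega_joint * r = 3.1817 * 1.5
= 4.7725 m/s


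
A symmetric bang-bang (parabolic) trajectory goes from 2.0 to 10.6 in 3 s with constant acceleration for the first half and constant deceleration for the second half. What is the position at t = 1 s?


Symmetric rest-to-rest: each phase covers (pf-p0)/2 in time T/2. 0.5*a*(T/2)^2 = (pf-p0)/2 => a = 4*(pf-p0)/T^2
a = 4*(10.6-2.0)/3^2 = 3.8222
t = 1 is in the acceleration phase (t <= T/2).
p = p0 + 0.5*a*t^2 = 2.0 + 0.5*3.8222*1^2
= 3.9111
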